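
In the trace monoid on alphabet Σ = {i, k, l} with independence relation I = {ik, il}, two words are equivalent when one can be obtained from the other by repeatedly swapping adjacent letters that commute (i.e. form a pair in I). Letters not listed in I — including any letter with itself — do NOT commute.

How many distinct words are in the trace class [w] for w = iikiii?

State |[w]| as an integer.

6

0(i) covers ∅
1(i) covers 0:i
2(k) covers ∅
3(i) covers 1:i
4(i) covers 3:i
5(i) covers 4:i
floor of heap: 0:i, 2:k
completions by unplaced set U, small U first (add the entries for U minus each lowest piece of U):
  |U|=1: {2}:1  {5}:1
  |U|=2: {2,5}:2  {4,5}:1
  |U|=3: {2,4,5}:3  {3,4,5}:1
  |U|=4: {1,3,4,5}:1  {2,3,4,5}:4
  start at 0(i): 5
  start at 2(k): 1
sum over floor = 6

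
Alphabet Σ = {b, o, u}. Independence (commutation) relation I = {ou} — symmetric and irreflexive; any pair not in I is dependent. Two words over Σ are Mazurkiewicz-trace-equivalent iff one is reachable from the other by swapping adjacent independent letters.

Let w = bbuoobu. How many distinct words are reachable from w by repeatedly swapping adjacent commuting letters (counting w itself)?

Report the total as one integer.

drop 0:b onto floor
drop 1:b onto {0:b}
drop 2:u onto {1:b}
drop 3:o onto {1:b}
drop 4:o onto {3:o}
drop 5:b onto {2:u, 4:o}
drop 6:u onto {5:b}
ground layer = {0:b}
drop-orders for the pieces not yet dropped (sum over which currently-grounded one goes next):
  1 to go: {6} 1
  2 to go: {5,6} 1
  3 to go: {2,5,6} 1  {4,5,6} 1
  4 to go: {2,4,5,6} 2  {3,4,5,6} 1
  5 to go: {2,3,4,5,6} 3
  if 0:b drops first: 3 orders

3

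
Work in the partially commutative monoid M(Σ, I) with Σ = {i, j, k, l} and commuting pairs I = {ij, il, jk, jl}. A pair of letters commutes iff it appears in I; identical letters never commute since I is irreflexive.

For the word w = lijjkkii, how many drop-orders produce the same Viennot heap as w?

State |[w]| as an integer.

56

0(l) covers ∅
1(i) covers ∅
2(j) covers ∅
3(j) covers 2:j
4(k) covers 0:l, 1:i
5(k) covers 4:k
6(i) covers 5:k
7(i) covers 6:i
floor of heap: 0:l, 1:i, 2:j
completions by unplaced set U, small U first (add the entries for U minus each lowest piece of U):
  |U|=1: {3}:1  {7}:1
  |U|=2: {2,3}:1  {3,7}:2  {6,7}:1
  |U|=3: {2,3,7}:3  {3,6,7}:3  {5,6,7}:1
  |U|=4: {2,3,6,7}:6  {3,5,6,7}:4  {4,5,6,7}:1
  |U|=5: {0,4,5,6,7}:1  {1,4,5,6,7}:1  {2,3,5,6,7}:10  {3,4,5,6,7}:5
  |U|=6: {0,1,4,5,6,7}:2  {0,3,4,5,6,7}:6  {1,3,4,5,6,7}:6  {2,3,4,5,6,7}:15
  start at 0(l): 21
  start at 1(i): 21
  start at 2(j): 14
sum over floor = 56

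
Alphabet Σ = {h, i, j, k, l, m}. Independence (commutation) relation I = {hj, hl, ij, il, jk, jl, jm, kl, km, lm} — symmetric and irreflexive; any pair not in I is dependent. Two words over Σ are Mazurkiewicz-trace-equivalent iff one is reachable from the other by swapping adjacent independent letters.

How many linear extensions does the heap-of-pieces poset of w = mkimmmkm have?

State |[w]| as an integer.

10

#0=m has no predecessor
#1=k has no predecessor
#2=i depends on [0:m, 1:k]
#3=m depends on [2:i]
#4=m depends on [3:m]
#5=m depends on [4:m]
#6=k depends on [2:i]
#7=m depends on [5:m]
sources: [0:m, 1:k]
N(rest) = Σ N(rest − s) over sources s of rest; N(one piece) = 1:
  size 1 → [6]=1  [7]=1
  size 2 → [5,7]=1  [6,7]=2
  size 3 → [4,5,7]=1  [5,6,7]=3
  size 4 → [3,4,5,7]=1  [4,5,6,7]=4
  size 5 → [3,4,5,6,7]=5
  size 6 → [2,3,4,5,6,7]=5
  first=0(m) contributes 5
  first=1(k) contributes 5
|[w]| = 10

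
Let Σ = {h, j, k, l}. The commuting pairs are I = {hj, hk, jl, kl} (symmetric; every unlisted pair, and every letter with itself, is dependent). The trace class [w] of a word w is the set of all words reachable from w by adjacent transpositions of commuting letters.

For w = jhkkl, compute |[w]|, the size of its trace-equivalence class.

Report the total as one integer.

0(j) covers ∅
1(h) covers ∅
2(k) covers 0:j
3(k) covers 2:k
4(l) covers 1:h
floor of heap: 0:j, 1:h
completions by unplaced set U, small U first (add the entries for U minus each lowest piece of U):
  |U|=1: {3}:1  {4}:1
  |U|=2: {1,4}:1  {2,3}:1  {3,4}:2
  |U|=3: {0,2,3}:1  {1,3,4}:3  {2,3,4}:3
  start at 0(j): 6
  start at 1(h): 4
sum over floor = 10

10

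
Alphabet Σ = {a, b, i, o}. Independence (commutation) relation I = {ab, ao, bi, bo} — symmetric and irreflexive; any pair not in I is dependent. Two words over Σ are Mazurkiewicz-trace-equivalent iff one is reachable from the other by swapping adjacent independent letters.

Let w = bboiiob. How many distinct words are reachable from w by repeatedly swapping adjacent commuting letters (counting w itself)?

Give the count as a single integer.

35

drop 0:b onto floor
drop 1:b onto {0:b}
drop 2:o onto floor
drop 3:i onto {2:o}
drop 4:i onto {3:i}
drop 5:o onto {4:i}
drop 6:b onto {1:b}
ground layer = {0:b, 2:o}
drop-orders for the pieces not yet dropped (sum over which currently-grounded one goes next):
  1 to go: {5} 1  {6} 1
  2 to go: {1,6} 1  {4,5} 1  {5,6} 2
  3 to go: {0,1,6} 1  {1,5,6} 3  {3,4,5} 1  {4,5,6} 3
  4 to go: {0,1,5,6} 4  {1,4,5,6} 6  {2,3,4,5} 1  {3,4,5,6} 4
  5 to go: {0,1,4,5,6} 10  {1,3,4,5,6} 10  {2,3,4,5,6} 5
  if 0:b drops first: 15 orders
  if 2:o drops first: 20 orders
heap linearizations: 35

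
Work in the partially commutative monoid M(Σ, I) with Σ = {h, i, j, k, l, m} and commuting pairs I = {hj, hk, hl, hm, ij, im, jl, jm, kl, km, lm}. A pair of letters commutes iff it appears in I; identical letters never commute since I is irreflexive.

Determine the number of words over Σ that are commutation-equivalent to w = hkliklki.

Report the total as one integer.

18

#0=h has no predecessor
#1=k has no predecessor
#2=l has no predecessor
#3=i depends on [0:h, 1:k, 2:l]
#4=k depends on [3:i]
#5=l depends on [3:i]
#6=k depends on [4:k]
#7=i depends on [5:l, 6:k]
sources: [0:h, 1:k, 2:l]
N(rest) = Σ N(rest − s) over sources s of rest; N(one piece) = 1:
  size 1 → [7]=1
  size 2 → [5,7]=1  [6,7]=1
  size 3 → [4,6,7]=1  [5,6,7]=2
  size 4 → [4,5,6,7]=3
  size 5 → [3,4,5,6,7]=3
  size 6 → [0,3,4,5,6,7]=3  [1,3,4,5,6,7]=3  [2,3,4,5,6,7]=3
  first=0(h) contributes 6
  first=1(k) contributes 6
  first=2(l) contributes 6
|[w]| = 18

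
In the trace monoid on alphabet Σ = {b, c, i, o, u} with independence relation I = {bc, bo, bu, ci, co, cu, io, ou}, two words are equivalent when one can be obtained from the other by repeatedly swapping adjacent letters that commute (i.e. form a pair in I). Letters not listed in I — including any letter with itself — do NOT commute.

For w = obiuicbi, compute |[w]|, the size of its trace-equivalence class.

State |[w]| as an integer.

piece 0:o — minimal
piece 1:b — minimal
piece 2:i rests on {1:b}
piece 3:u rests on {2:i}
piece 4:i rests on {3:u}
piece 5:c — minimal
piece 6:b rests on {4:i}
piece 7:i rests on {6:b}
minimal pieces: {0:o, 1:b, 5:c}
ways to finish when only these pieces remain (= sum over removing one remaining piece with nothing left below it):
  1 left: {0}→1  {5}→1  {7}→1
  2 left: {0,5}→2  {0,7}→2  {5,7}→2  {6,7}→1
  3 left: {0,5,7}→6  {0,6,7}→3  {4,6,7}→1  {5,6,7}→3
  4 left: {0,4,6,7}→4  {0,5,6,7}→12  {3,4,6,7}→1  {4,5,6,7}→4
  5 left: {0,3,4,6,7}→5  {0,4,5,6,7}→20  {2,3,4,6,7}→1  {3,4,5,6,7}→5
  6 left: {0,2,3,4,6,7}→6  {0,3,4,5,6,7}→30  {1,2,3,4,6,7}→1  {2,3,4,5,6,7}→6
  placing 0:o first → 7 extensions
  placing 1:b first → 42 extensions
  placing 5:c first → 7 extensions
total linear extensions = 56

56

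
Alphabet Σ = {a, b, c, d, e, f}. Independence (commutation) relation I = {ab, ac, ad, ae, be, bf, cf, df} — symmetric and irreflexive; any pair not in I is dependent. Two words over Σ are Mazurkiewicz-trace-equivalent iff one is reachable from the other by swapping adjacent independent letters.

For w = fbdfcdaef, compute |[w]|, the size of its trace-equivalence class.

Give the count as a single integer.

#0=f has no predecessor
#1=b has no predecessor
#2=d depends on [1:b]
#3=f depends on [0:f]
#4=c depends on [2:d]
#5=d depends on [4:c]
#6=a depends on [3:f]
#7=e depends on [3:f, 5:d]
#8=f depends on [6:a, 7:e]
sources: [0:f, 1:b]
N(rest) = Σ N(rest − s) over sources s of rest; N(one piece) = 1:
  size 1 → [8]=1
  size 2 → [6,8]=1  [7,8]=1
  size 3 → [5,7,8]=1  [6,7,8]=2
  size 4 → [3,6,7,8]=2  [4,5,7,8]=1  [5,6,7,8]=3
  size 5 → [0,3,6,7,8]=2  [2,4,5,7,8]=1  [3,5,6,7,8]=5  [4,5,6,7,8]=4
  size 6 → [0,3,5,6,7,8]=7  [1,2,4,5,7,8]=1  [2,4,5,6,7,8]=5  [3,4,5,6,7,8]=9
  size 7 → [0,3,4,5,6,7,8]=16  [1,2,4,5,6,7,8]=6  [2,3,4,5,6,7,8]=14
  first=0(f) contributes 20
  first=1(b) contributes 30
|[w]| = 50

50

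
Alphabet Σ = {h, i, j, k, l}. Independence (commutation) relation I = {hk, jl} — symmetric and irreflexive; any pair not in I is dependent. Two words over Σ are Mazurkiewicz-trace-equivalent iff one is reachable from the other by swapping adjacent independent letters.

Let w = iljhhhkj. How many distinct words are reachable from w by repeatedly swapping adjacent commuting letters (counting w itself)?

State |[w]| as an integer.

#0=i has no predecessor
#1=l depends on [0:i]
#2=j depends on [0:i]
#3=h depends on [1:l, 2:j]
#4=h depends on [3:h]
#5=h depends on [4:h]
#6=k depends on [1:l, 2:j]
#7=j depends on [5:h, 6:k]
sources: [0:i]
N(rest) = Σ N(rest − s) over sources s of rest; N(one piece) = 1:
  size 1 → [7]=1
  size 2 → [5,7]=1  [6,7]=1
  size 3 → [4,5,7]=1  [5,6,7]=2
  size 4 → [3,4,5,7]=1  [4,5,6,7]=3
  size 5 → [3,4,5,6,7]=4
  size 6 → [1,3,4,5,6,7]=4  [2,3,4,5,6,7]=4
  first=0(i) contributes 8

8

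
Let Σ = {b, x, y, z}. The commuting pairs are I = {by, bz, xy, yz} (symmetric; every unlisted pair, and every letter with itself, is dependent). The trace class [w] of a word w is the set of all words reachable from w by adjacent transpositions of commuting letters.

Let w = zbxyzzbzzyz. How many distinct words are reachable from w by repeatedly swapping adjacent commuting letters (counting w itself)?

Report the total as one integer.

#0=z has no predecessor
#1=b has no predecessor
#2=x depends on [0:z, 1:b]
#3=y has no predecessor
#4=z depends on [2:x]
#5=z depends on [4:z]
#6=b depends on [2:x]
#7=z depends on [5:z]
#8=z depends on [7:z]
#9=y depends on [3:y]
#10=z depends on [8:z]
sources: [0:z, 1:b, 3:y]
N(rest) = Σ N(rest − s) over sources s of rest; N(one piece) = 1:
  size 1 → [6]=1  [9]=1  [10]=1
  size 2 → [3,9]=1  [6,9]=2  [6,10]=2  [8,10]=1  [9,10]=2
  size 3 → [3,6,9]=3  [3,9,10]=3  [6,8,10]=3  [6,9,10]=6  [7,8,10]=1  [8,9,10]=3
  size 4 → [3,6,9,10]=12  [3,8,9,10]=6  [5,7,8,10]=1  [6,7,8,10]=4  [6,8,9,10]=12  [7,8,9,10]=4
  size 5 → [3,6,8,9,10]=30  [3,7,8,9,10]=10  [4,5,7,8,10]=1  [5,6,7,8,10]=5  [5,7,8,9,10]=5  [6,7,8,9,10]=20
  size 6 → [3,5,7,8,9,10]=15  [3,6,7,8,9,10]=60  [4,5,6,7,8,10]=6  [4,5,7,8,9,10]=6  [5,6,7,8,9,10]=30
  size 7 → [2,4,5,6,7,8,10]=6  [3,4,5,7,8,9,10]=21  [3,5,6,7,8,9,10]=105  [4,5,6,7,8,9,10]=42
  size 8 → [0,2,4,5,6,7,8,10]=6  [1,2,4,5,6,7,8,10]=6  [2,4,5,6,7,8,9,10]=48  [3,4,5,6,7,8,9,10]=168
  size 9 → [0,1,2,4,5,6,7,8,10]=12  [0,2,4,5,6,7,8,9,10]=54  [1,2,4,5,6,7,8,9,10]=54  [2,3,4,5,6,7,8,9,10]=216
  first=0(z) contributes 270
  first=1(b) contributes 270
  first=3(y) contributes 120
|[w]| = 660

660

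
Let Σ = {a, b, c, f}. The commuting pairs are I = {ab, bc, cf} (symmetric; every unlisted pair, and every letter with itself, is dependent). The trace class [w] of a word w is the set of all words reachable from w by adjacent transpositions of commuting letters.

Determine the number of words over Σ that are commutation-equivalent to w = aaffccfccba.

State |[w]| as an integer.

piece 0:a — minimal
piece 1:a rests on {0:a}
piece 2:f rests on {1:a}
piece 3:f rests on {2:f}
piece 4:c rests on {1:a}
piece 5:c rests on {4:c}
piece 6:f rests on {3:f}
piece 7:c rests on {5:c}
piece 8:c rests on {7:c}
piece 9:b rests on {6:f}
piece 10:a rests on {6:f, 8:c}
minimal pieces: {0:a}
ways to finish when only these pieces remain (= sum over removing one remaining piece with nothing left below it):
  1 left: {9}→1  {10}→1
  2 left: {8,10}→1  {9,10}→2
  3 left: {6,9,10}→2  {7,8,10}→1  {8,9,10}→3
  4 left: {3,6,9,10}→2  {5,7,8,10}→1  {6,8,9,10}→5  {7,8,9,10}→4
  5 left: {2,3,6,9,10}→2  {3,6,8,9,10}→7  {4,5,7,8,10}→1  {5,7,8,9,10}→5  {6,7,8,9,10}→9
  6 left: {2,3,6,8,9,10}→9  {3,6,7,8,9,10}→16  {4,5,7,8,9,10}→6  {5,6,7,8,9,10}→14
  7 left: {2,3,6,7,8,9,10}→25  {3,5,6,7,8,9,10}→30  {4,5,6,7,8,9,10}→20
  8 left: {2,3,5,6,7,8,9,10}→55  {3,4,5,6,7,8,9,10}→50
  9 left: {2,3,4,5,6,7,8,9,10}→105
  placing 0:a first → 105 extensions

105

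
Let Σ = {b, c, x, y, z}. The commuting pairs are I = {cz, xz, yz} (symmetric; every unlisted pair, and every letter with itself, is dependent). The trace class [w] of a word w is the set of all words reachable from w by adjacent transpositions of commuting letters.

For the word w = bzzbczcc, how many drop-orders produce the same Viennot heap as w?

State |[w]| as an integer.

0(b) covers ∅
1(z) covers 0:b
2(z) covers 1:z
3(b) covers 2:z
4(c) covers 3:b
5(z) covers 3:b
6(c) covers 4:c
7(c) covers 6:c
floor of heap: 0:b
completions by unplaced set U, small U first (add the entries for U minus each lowest piece of U):
  |U|=1: {5}:1  {7}:1
  |U|=2: {5,7}:2  {6,7}:1
  |U|=3: {4,6,7}:1  {5,6,7}:3
  |U|=4: {4,5,6,7}:4
  |U|=5: {3,4,5,6,7}:4
  |U|=6: {2,3,4,5,6,7}:4
  start at 0(b): 4

4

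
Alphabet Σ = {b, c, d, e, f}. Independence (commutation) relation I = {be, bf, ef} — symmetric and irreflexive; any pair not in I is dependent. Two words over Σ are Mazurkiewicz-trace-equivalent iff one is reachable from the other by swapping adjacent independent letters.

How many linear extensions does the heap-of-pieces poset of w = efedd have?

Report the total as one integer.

3

#0=e has no predecessor
#1=f has no predecessor
#2=e depends on [0:e]
#3=d depends on [1:f, 2:e]
#4=d depends on [3:d]
sources: [0:e, 1:f]
N(rest) = Σ N(rest − s) over sources s of rest; N(one piece) = 1:
  size 1 → [4]=1
  size 2 → [3,4]=1
  size 3 → [1,3,4]=1  [2,3,4]=1
  first=0(e) contributes 2
  first=1(f) contributes 1
|[w]| = 3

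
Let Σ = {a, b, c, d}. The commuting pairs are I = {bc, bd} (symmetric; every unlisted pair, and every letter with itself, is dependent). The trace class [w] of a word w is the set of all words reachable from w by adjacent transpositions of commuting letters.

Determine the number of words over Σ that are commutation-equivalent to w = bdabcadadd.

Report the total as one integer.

4

#0=b has no predecessor
#1=d has no predecessor
#2=a depends on [0:b, 1:d]
#3=b depends on [2:a]
#4=c depends on [2:a]
#5=a depends on [3:b, 4:c]
#6=d depends on [5:a]
#7=a depends on [6:d]
#8=d depends on [7:a]
#9=d depends on [8:d]
sources: [0:b, 1:d]
N(rest) = Σ N(rest − s) over sources s of rest; N(one piece) = 1:
  size 1 → [9]=1
  size 2 → [8,9]=1
  size 3 → [7,8,9]=1
  size 4 → [6,7,8,9]=1
  size 5 → [5,6,7,8,9]=1
  size 6 → [3,5,6,7,8,9]=1  [4,5,6,7,8,9]=1
  size 7 → [3,4,5,6,7,8,9]=2
  size 8 → [2,3,4,5,6,7,8,9]=2
  first=0(b) contributes 2
  first=1(d) contributes 2
|[w]| = 4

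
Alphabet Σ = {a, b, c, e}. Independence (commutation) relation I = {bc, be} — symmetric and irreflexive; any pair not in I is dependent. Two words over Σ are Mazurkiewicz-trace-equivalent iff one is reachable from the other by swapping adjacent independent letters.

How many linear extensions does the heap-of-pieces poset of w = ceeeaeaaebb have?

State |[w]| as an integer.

3

piece 0:c — minimal
piece 1:e rests on {0:c}
piece 2:e rests on {1:e}
piece 3:e rests on {2:e}
piece 4:a rests on {3:e}
piece 5:e rests on {4:a}
piece 6:a rests on {5:e}
piece 7:a rests on {6:a}
piece 8:e rests on {7:a}
piece 9:b rests on {7:a}
piece 10:b rests on {9:b}
minimal pieces: {0:c}
ways to finish when only these pieces remain (= sum over removing one remaining piece with nothing left below it):
  1 left: {8}→1  {10}→1
  2 left: {8,10}→2  {9,10}→1
  3 left: {8,9,10}→3
  4 left: {7,8,9,10}→3
  5 left: {6,7,8,9,10}→3
  6 left: {5,6,7,8,9,10}→3
  7 left: {4,5,6,7,8,9,10}→3
  8 left: {3,4,5,6,7,8,9,10}→3
  9 left: {2,3,4,5,6,7,8,9,10}→3
  placing 0:c first → 3 extensions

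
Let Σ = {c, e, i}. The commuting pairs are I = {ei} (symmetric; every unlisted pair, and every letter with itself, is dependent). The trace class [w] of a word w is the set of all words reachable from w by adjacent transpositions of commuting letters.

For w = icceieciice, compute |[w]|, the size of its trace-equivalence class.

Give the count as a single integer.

3

drop 0:i onto floor
drop 1:c onto {0:i}
drop 2:c onto {1:c}
drop 3:e onto {2:c}
drop 4:i onto {2:c}
drop 5:e onto {3:e}
drop 6:c onto {4:i, 5:e}
drop 7:i onto {6:c}
drop 8:i onto {7:i}
drop 9:c onto {8:i}
drop 10:e onto {9:c}
ground layer = {0:i}
drop-orders for the pieces not yet dropped (sum over which currently-grounded one goes next):
  1 to go: {10} 1
  2 to go: {9,10} 1
  3 to go: {8,9,10} 1
  4 to go: {7,8,9,10} 1
  5 to go: {6,7,8,9,10} 1
  6 to go: {4,6,7,8,9,10} 1  {5,6,7,8,9,10} 1
  7 to go: {3,5,6,7,8,9,10} 1  {4,5,6,7,8,9,10} 2
  8 to go: {3,4,5,6,7,8,9,10} 3
  9 to go: {2,3,4,5,6,7,8,9,10} 3
  if 0:i drops first: 3 orders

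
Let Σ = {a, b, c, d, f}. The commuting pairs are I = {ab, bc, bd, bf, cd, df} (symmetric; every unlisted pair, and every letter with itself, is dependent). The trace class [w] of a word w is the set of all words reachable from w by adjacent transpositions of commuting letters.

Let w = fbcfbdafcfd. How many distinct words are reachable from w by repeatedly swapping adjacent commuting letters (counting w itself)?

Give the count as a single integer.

880

0(f) covers ∅
1(b) covers ∅
2(c) covers 0:f
3(f) covers 2:c
4(b) covers 1:b
5(d) covers ∅
6(a) covers 3:f, 5:d
7(f) covers 6:a
8(c) covers 7:f
9(f) covers 8:c
10(d) covers 6:a
floor of heap: 0:f, 1:b, 5:d
completions by unplaced set U, small U first (add the entries for U minus each lowest piece of U):
  |U|=1: {4}:1  {9}:1  {10}:1
  |U|=2: {1,4}:1  {4,9}:2  {4,10}:2  {8,9}:1  {9,10}:2
  |U|=3: {1,4,9}:3  {1,4,10}:3  {4,8,9}:3  {4,9,10}:6  {7,8,9}:1  {8,9,10}:3
  |U|=4: {1,4,8,9}:6  {1,4,9,10}:12  {4,7,8,9}:4  {4,8,9,10}:12  {7,8,9,10}:4
  |U|=5: {1,4,7,8,9}:10  {1,4,8,9,10}:30  {4,7,8,9,10}:20  {6,7,8,9,10}:4
  |U|=6: {1,4,7,8,9,10}:60  {3,6,7,8,9,10}:4  {4,6,7,8,9,10}:24  {5,6,7,8,9,10}:4
  |U|=7: {1,4,6,7,8,9,10}:84  {2,3,6,7,8,9,10}:4  {3,4,6,7,8,9,10}:28  {3,5,6,7,8,9,10}:8  {4,5,6,7,8,9,10}:28
  |U|=8: {0,2,3,6,7,8,9,10}:4  {1,3,4,6,7,8,9,10}:112  {1,4,5,6,7,8,9,10}:112  {2,3,4,6,7,8,9,10}:32  {2,3,5,6,7,8,9,10}:12  {3,4,5,6,7,8,9,10}:64
  |U|=9: {0,2,3,4,6,7,8,9,10}:36  {0,2,3,5,6,7,8,9,10}:16  {1,2,3,4,6,7,8,9,10}:144  {1,3,4,5,6,7,8,9,10}:288  {2,3,4,5,6,7,8,9,10}:108
  start at 0(f): 540
  start at 1(b): 160
  start at 5(d): 180
sum over floor = 880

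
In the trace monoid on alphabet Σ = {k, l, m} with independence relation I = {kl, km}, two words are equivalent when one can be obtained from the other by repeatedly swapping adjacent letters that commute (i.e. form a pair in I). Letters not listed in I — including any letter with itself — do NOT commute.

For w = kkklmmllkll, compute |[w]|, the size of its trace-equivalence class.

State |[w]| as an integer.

0(k) covers ∅
1(k) covers 0:k
2(k) covers 1:k
3(l) covers ∅
4(m) covers 3:l
5(m) covers 4:m
6(l) covers 5:m
7(l) covers 6:l
8(k) covers 2:k
9(l) covers 7:l
10(l) covers 9:l
floor of heap: 0:k, 3:l
completions by unplaced set U, small U first (add the entries for U minus each lowest piece of U):
  |U|=1: {8}:1  {10}:1
  |U|=2: {2,8}:1  {8,10}:2  {9,10}:1
  |U|=3: {1,2,8}:1  {2,8,10}:3  {7,9,10}:1  {8,9,10}:3
  |U|=4: {0,1,2,8}:1  {1,2,8,10}:4  {2,8,9,10}:6  {6,7,9,10}:1  {7,8,9,10}:4
  |U|=5: {0,1,2,8,10}:5  {1,2,8,9,10}:10  {2,7,8,9,10}:10  {5,6,7,9,10}:1  {6,7,8,9,10}:5
  |U|=6: {0,1,2,8,9,10}:15  {1,2,7,8,9,10}:20  {2,6,7,8,9,10}:15  {4,5,6,7,9,10}:1  {5,6,7,8,9,10}:6
  |U|=7: {0,1,2,7,8,9,10}:35  {1,2,6,7,8,9,10}:35  {2,5,6,7,8,9,10}:21  {3,4,5,6,7,9,10}:1  {4,5,6,7,8,9,10}:7
  |U|=8: {0,1,2,6,7,8,9,10}:70  {1,2,5,6,7,8,9,10}:56  {2,4,5,6,7,8,9,10}:28  {3,4,5,6,7,8,9,10}:8
  |U|=9: {0,1,2,5,6,7,8,9,10}:126  {1,2,4,5,6,7,8,9,10}:84  {2,3,4,5,6,7,8,9,10}:36
  start at 0(k): 120
  start at 3(l): 210
sum over floor = 330

330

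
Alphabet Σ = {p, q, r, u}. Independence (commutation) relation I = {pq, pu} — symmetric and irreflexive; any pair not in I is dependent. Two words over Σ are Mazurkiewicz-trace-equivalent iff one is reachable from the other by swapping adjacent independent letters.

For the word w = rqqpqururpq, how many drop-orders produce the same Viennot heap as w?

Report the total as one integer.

drop 0:r onto floor
drop 1:q onto {0:r}
drop 2:q onto {1:q}
drop 3:p onto {0:r}
drop 4:q onto {2:q}
drop 5:u onto {4:q}
drop 6:r onto {3:p, 5:u}
drop 7:u onto {6:r}
drop 8:r onto {7:u}
drop 9:p onto {8:r}
drop 10:q onto {8:r}
ground layer = {0:r}
drop-orders for the pieces not yet dropped (sum over which currently-grounded one goes next):
  1 to go: {9} 1  {10} 1
  2 to go: {9,10} 2
  3 to go: {8,9,10} 2
  4 to go: {7,8,9,10} 2
  5 to go: {6,7,8,9,10} 2
  6 to go: {3,6,7,8,9,10} 2  {5,6,7,8,9,10} 2
  7 to go: {3,5,6,7,8,9,10} 4  {4,5,6,7,8,9,10} 2
  8 to go: {2,4,5,6,7,8,9,10} 2  {3,4,5,6,7,8,9,10} 6
  9 to go: {1,2,4,5,6,7,8,9,10} 2  {2,3,4,5,6,7,8,9,10} 8
  if 0:r drops first: 10 orders

10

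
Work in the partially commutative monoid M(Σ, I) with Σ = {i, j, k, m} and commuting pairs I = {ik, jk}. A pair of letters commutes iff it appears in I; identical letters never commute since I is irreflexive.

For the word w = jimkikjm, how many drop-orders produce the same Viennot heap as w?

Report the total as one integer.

6

drop 0:j onto floor
drop 1:i onto {0:j}
drop 2:m onto {1:i}
drop 3:k onto {2:m}
drop 4:i onto {2:m}
drop 5:k onto {3:k}
drop 6:j onto {4:i}
drop 7:m onto {5:k, 6:j}
ground layer = {0:j}
drop-orders for the pieces not yet dropped (sum over which currently-grounded one goes next):
  1 to go: {7} 1
  2 to go: {5,7} 1  {6,7} 1
  3 to go: {3,5,7} 1  {4,6,7} 1  {5,6,7} 2
  4 to go: {3,5,6,7} 3  {4,5,6,7} 3
  5 to go: {3,4,5,6,7} 6
  6 to go: {2,3,4,5,6,7} 6
  if 0:j drops first: 6 orders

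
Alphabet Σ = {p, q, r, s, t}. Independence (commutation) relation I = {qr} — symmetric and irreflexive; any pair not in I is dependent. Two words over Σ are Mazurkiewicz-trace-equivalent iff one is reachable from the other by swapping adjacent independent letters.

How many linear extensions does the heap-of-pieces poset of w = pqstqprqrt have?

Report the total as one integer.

0(p) covers ∅
1(q) covers 0:p
2(s) covers 1:q
3(t) covers 2:s
4(q) covers 3:t
5(p) covers 4:q
6(r) covers 5:p
7(q) covers 5:p
8(r) covers 6:r
9(t) covers 7:q, 8:r
floor of heap: 0:p
completions by unplaced set U, small U first (add the entries for U minus each lowest piece of U):
  |U|=1: {9}:1
  |U|=2: {7,9}:1  {8,9}:1
  |U|=3: {6,8,9}:1  {7,8,9}:2
  |U|=4: {6,7,8,9}:3
  |U|=5: {5,6,7,8,9}:3
  |U|=6: {4,5,6,7,8,9}:3
  |U|=7: {3,4,5,6,7,8,9}:3
  |U|=8: {2,3,4,5,6,7,8,9}:3
  start at 0(p): 3

3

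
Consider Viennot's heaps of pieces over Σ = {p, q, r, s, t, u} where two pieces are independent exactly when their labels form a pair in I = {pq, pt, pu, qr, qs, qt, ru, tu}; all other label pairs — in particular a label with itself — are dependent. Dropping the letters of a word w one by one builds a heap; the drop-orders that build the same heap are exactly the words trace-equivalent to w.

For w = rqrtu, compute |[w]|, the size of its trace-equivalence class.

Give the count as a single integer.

drop 0:r onto floor
drop 1:q onto floor
drop 2:r onto {0:r}
drop 3:t onto {2:r}
drop 4:u onto {1:q}
ground layer = {0:r, 1:q}
drop-orders for the pieces not yet dropped (sum over which currently-grounded one goes next):
  1 to go: {3} 1  {4} 1
  2 to go: {1,4} 1  {2,3} 1  {3,4} 2
  3 to go: {0,2,3} 1  {1,3,4} 3  {2,3,4} 3
  if 0:r drops first: 6 orders
  if 1:q drops first: 4 orders
heap linearizations: 10

10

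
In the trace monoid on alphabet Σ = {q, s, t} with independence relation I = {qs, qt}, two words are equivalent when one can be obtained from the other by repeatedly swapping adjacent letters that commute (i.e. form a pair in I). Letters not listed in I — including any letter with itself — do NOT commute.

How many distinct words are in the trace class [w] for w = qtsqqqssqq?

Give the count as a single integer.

0(q) covers ∅
1(t) covers ∅
2(s) covers 1:t
3(q) covers 0:q
4(q) covers 3:q
5(q) covers 4:q
6(s) covers 2:s
7(s) covers 6:s
8(q) covers 5:q
9(q) covers 8:q
floor of heap: 0:q, 1:t
completions by unplaced set U, small U first (add the entries for U minus each lowest piece of U):
  |U|=1: {7}:1  {9}:1
  |U|=2: {6,7}:1  {7,9}:2  {8,9}:1
  |U|=3: {2,6,7}:1  {5,8,9}:1  {6,7,9}:3  {7,8,9}:3
  |U|=4: {1,2,6,7}:1  {2,6,7,9}:4  {4,5,8,9}:1  {5,7,8,9}:4  {6,7,8,9}:6
  |U|=5: {1,2,6,7,9}:5  {2,6,7,8,9}:10  {3,4,5,8,9}:1  {4,5,7,8,9}:5  {5,6,7,8,9}:10
  |U|=6: {0,3,4,5,8,9}:1  {1,2,6,7,8,9}:15  {2,5,6,7,8,9}:20  {3,4,5,7,8,9}:6  {4,5,6,7,8,9}:15
  |U|=7: {0,3,4,5,7,8,9}:7  {1,2,5,6,7,8,9}:35  {2,4,5,6,7,8,9}:35  {3,4,5,6,7,8,9}:21
  |U|=8: {0,3,4,5,6,7,8,9}:28  {1,2,4,5,6,7,8,9}:70  {2,3,4,5,6,7,8,9}:56
  start at 0(q): 126
  start at 1(t): 84
sum over floor = 210

210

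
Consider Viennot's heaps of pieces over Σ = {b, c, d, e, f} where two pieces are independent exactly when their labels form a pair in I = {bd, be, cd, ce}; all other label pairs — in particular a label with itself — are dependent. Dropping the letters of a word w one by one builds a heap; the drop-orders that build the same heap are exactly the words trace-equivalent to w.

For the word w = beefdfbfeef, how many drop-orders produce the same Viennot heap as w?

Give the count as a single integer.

3

piece 0:b — minimal
piece 1:e — minimal
piece 2:e rests on {1:e}
piece 3:f rests on {0:b, 2:e}
piece 4:d rests on {3:f}
piece 5:f rests on {4:d}
piece 6:b rests on {5:f}
piece 7:f rests on {6:b}
piece 8:e rests on {7:f}
piece 9:e rests on {8:e}
piece 10:f rests on {9:e}
minimal pieces: {0:b, 1:e}
ways to finish when only these pieces remain (= sum over removing one remaining piece with nothing left below it):
  1 left: {10}→1
  2 left: {9,10}→1
  3 left: {8,9,10}→1
  4 left: {7,8,9,10}→1
  5 left: {6,7,8,9,10}→1
  6 left: {5,6,7,8,9,10}→1
  7 left: {4,5,6,7,8,9,10}→1
  8 left: {3,4,5,6,7,8,9,10}→1
  9 left: {0,3,4,5,6,7,8,9,10}→1  {2,3,4,5,6,7,8,9,10}→1
  placing 0:b first → 1 extensions
  placing 1:e first → 2 extensions
total linear extensions = 3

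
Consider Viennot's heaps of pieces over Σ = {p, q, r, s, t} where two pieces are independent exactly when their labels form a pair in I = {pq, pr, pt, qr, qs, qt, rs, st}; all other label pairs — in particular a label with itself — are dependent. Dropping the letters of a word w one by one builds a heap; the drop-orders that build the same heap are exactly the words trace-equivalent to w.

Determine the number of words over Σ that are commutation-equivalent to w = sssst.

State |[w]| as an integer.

piece 0:s — minimal
piece 1:s rests on {0:s}
piece 2:s rests on {1:s}
piece 3:s rests on {2:s}
piece 4:t — minimal
minimal pieces: {0:s, 4:t}
ways to finish when only these pieces remain (= sum over removing one remaining piece with nothing left below it):
  1 left: {3}→1  {4}→1
  2 left: {2,3}→1  {3,4}→2
  3 left: {1,2,3}→1  {2,3,4}→3
  placing 0:s first → 4 extensions
  placing 4:t first → 1 extensions
total linear extensions = 5

5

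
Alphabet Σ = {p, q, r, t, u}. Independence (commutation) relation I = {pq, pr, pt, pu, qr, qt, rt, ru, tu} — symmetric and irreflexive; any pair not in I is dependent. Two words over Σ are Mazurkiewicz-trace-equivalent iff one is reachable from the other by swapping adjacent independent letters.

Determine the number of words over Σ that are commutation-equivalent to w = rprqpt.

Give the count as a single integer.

piece 0:r — minimal
piece 1:p — minimal
piece 2:r rests on {0:r}
piece 3:q — minimal
piece 4:p rests on {1:p}
piece 5:t — minimal
minimal pieces: {0:r, 1:p, 3:q, 5:t}
ways to finish when only these pieces remain (= sum over removing one remaining piece with nothing left below it):
  1 left: {2}→1  {3}→1  {4}→1  {5}→1
  2 left: {0,2}→1  {1,4}→1  {2,3}→2  {2,4}→2  {2,5}→2  {3,4}→2  {3,5}→2  {4,5}→2
  3 left: {0,2,3}→3  {0,2,4}→3  {0,2,5}→3  {1,2,4}→3  {1,3,4}→3  {1,4,5}→3  {2,3,4}→6  {2,3,5}→6  {2,4,5}→6  {3,4,5}→6
  4 left: {0,1,2,4}→6  {0,2,3,4}→12  {0,2,3,5}→12  {0,2,4,5}→12  {1,2,3,4}→12  {1,2,4,5}→12  {1,3,4,5}→12  {2,3,4,5}→24
  placing 0:r first → 60 extensions
  placing 1:p first → 60 extensions
  placing 3:q first → 30 extensions
  placing 5:t first → 30 extensions
total linear extensions = 180

180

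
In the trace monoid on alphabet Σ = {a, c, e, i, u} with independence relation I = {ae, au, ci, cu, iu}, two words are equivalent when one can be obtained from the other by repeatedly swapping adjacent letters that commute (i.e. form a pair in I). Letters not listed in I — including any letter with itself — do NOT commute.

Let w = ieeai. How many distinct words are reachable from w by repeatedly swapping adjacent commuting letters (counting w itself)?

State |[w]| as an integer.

3

0(i) covers ∅
1(e) covers 0:i
2(e) covers 1:e
3(a) covers 0:i
4(i) covers 2:e, 3:a
floor of heap: 0:i
completions by unplaced set U, small U first (add the entries for U minus each lowest piece of U):
  |U|=1: {4}:1
  |U|=2: {2,4}:1  {3,4}:1
  |U|=3: {1,2,4}:1  {2,3,4}:2
  start at 0(i): 3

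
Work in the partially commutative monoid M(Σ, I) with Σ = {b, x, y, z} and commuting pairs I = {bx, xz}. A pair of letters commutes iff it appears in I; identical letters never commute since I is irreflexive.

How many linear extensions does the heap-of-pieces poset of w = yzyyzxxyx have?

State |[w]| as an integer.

0(y) covers ∅
1(z) covers 0:y
2(y) covers 1:z
3(y) covers 2:y
4(z) covers 3:y
5(x) covers 3:y
6(x) covers 5:x
7(y) covers 4:z, 6:x
8(x) covers 7:y
floor of heap: 0:y
completions by unplaced set U, small U first (add the entries for U minus each lowest piece of U):
  |U|=1: {8}:1
  |U|=2: {7,8}:1
  |U|=3: {4,7,8}:1  {6,7,8}:1
  |U|=4: {4,6,7,8}:2  {5,6,7,8}:1
  |U|=5: {4,5,6,7,8}:3
  |U|=6: {3,4,5,6,7,8}:3
  |U|=7: {2,3,4,5,6,7,8}:3
  start at 0(y): 3

3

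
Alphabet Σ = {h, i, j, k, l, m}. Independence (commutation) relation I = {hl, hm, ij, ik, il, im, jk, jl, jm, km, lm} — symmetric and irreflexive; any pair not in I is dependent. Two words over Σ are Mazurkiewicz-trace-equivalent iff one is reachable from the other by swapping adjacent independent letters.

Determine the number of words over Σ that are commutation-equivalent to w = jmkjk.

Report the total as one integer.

#0=j has no predecessor
#1=m has no predecessor
#2=k has no predecessor
#3=j depends on [0:j]
#4=k depends on [2:k]
sources: [0:j, 1:m, 2:k]
N(rest) = Σ N(rest − s) over sources s of rest; N(one piece) = 1:
  size 1 → [1]=1  [3]=1  [4]=1
  size 2 → [0,3]=1  [1,3]=2  [1,4]=2  [2,4]=1  [3,4]=2
  size 3 → [0,1,3]=3  [0,3,4]=3  [1,2,4]=3  [1,3,4]=6  [2,3,4]=3
  first=0(j) contributes 12
  first=1(m) contributes 6
  first=2(k) contributes 12
|[w]| = 30

30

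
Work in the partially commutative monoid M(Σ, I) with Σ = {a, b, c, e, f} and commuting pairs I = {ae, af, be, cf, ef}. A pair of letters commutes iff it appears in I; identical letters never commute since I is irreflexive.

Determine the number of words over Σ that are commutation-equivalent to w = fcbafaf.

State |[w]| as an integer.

12

0(f) covers ∅
1(c) covers ∅
2(b) covers 0:f, 1:c
3(a) covers 2:b
4(f) covers 2:b
5(a) covers 3:a
6(f) covers 4:f
floor of heap: 0:f, 1:c
completions by unplaced set U, small U first (add the entries for U minus each lowest piece of U):
  |U|=1: {5}:1  {6}:1
  |U|=2: {3,5}:1  {4,6}:1  {5,6}:2
  |U|=3: {3,5,6}:3  {4,5,6}:3
  |U|=4: {3,4,5,6}:6
  |U|=5: {2,3,4,5,6}:6
  start at 0(f): 6
  start at 1(c): 6
sum over floor = 12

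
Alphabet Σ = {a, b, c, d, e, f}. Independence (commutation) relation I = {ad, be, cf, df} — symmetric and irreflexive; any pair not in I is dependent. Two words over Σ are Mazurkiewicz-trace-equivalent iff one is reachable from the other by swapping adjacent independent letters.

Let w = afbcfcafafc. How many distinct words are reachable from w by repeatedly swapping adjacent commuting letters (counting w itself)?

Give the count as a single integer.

6

0(a) covers ∅
1(f) covers 0:a
2(b) covers 1:f
3(c) covers 2:b
4(f) covers 2:b
5(c) covers 3:c
6(a) covers 4:f, 5:c
7(f) covers 6:a
8(a) covers 7:f
9(f) covers 8:a
10(c) covers 8:a
floor of heap: 0:a
completions by unplaced set U, small U first (add the entries for U minus each lowest piece of U):
  |U|=1: {9}:1  {10}:1
  |U|=2: {9,10}:2
  |U|=3: {8,9,10}:2
  |U|=4: {7,8,9,10}:2
  |U|=5: {6,7,8,9,10}:2
  |U|=6: {4,6,7,8,9,10}:2  {5,6,7,8,9,10}:2
  |U|=7: {3,5,6,7,8,9,10}:2  {4,5,6,7,8,9,10}:4
  |U|=8: {3,4,5,6,7,8,9,10}:6
  |U|=9: {2,3,4,5,6,7,8,9,10}:6
  start at 0(a): 6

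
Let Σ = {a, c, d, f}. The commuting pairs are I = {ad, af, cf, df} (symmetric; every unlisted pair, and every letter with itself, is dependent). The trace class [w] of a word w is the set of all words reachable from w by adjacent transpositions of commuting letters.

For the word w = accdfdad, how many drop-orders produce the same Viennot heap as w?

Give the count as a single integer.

32

drop 0:a onto floor
drop 1:c onto {0:a}
drop 2:c onto {1:c}
drop 3:d onto {2:c}
drop 4:f onto floor
drop 5:d onto {3:d}
drop 6:a onto {2:c}
drop 7:d onto {5:d}
ground layer = {0:a, 4:f}
drop-orders for the pieces not yet dropped (sum over which currently-grounded one goes next):
  1 to go: {4} 1  {6} 1  {7} 1
  2 to go: {4,6} 2  {4,7} 2  {5,7} 1  {6,7} 2
  3 to go: {3,5,7} 1  {4,5,7} 3  {4,6,7} 6  {5,6,7} 3
  4 to go: {3,4,5,7} 4  {3,5,6,7} 4  {4,5,6,7} 12
  5 to go: {2,3,5,6,7} 4  {3,4,5,6,7} 20
  6 to go: {1,2,3,5,6,7} 4  {2,3,4,5,6,7} 24
  if 0:a drops first: 28 orders
  if 4:f drops first: 4 orders
heap linearizations: 32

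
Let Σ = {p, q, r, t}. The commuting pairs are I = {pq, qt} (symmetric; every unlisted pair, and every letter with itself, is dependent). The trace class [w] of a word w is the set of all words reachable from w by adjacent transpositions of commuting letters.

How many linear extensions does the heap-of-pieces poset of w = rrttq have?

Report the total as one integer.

3

#0=r has no predecessor
#1=r depends on [0:r]
#2=t depends on [1:r]
#3=t depends on [2:t]
#4=q depends on [1:r]
sources: [0:r]
N(rest) = Σ N(rest − s) over sources s of rest; N(one piece) = 1:
  size 1 → [3]=1  [4]=1
  size 2 → [2,3]=1  [3,4]=2
  size 3 → [2,3,4]=3
  first=0(r) contributes 3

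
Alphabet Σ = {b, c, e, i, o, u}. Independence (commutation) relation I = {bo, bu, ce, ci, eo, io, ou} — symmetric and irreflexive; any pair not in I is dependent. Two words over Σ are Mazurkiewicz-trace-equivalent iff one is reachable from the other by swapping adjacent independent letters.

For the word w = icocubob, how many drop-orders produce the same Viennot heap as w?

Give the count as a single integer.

0(i) covers ∅
1(c) covers ∅
2(o) covers 1:c
3(c) covers 2:o
4(u) covers 0:i, 3:c
5(b) covers 0:i, 3:c
6(o) covers 3:c
7(b) covers 5:b
floor of heap: 0:i, 1:c
completions by unplaced set U, small U first (add the entries for U minus each lowest piece of U):
  |U|=1: {4}:1  {6}:1  {7}:1
  |U|=2: {4,6}:2  {4,7}:2  {5,7}:1  {6,7}:2
  |U|=3: {4,5,7}:3  {4,6,7}:6  {5,6,7}:3
  |U|=4: {0,4,5,7}:3  {4,5,6,7}:12
  |U|=5: {0,4,5,6,7}:15  {3,4,5,6,7}:12
  |U|=6: {0,3,4,5,6,7}:27  {2,3,4,5,6,7}:12
  start at 0(i): 12
  start at 1(c): 39
sum over floor = 51

51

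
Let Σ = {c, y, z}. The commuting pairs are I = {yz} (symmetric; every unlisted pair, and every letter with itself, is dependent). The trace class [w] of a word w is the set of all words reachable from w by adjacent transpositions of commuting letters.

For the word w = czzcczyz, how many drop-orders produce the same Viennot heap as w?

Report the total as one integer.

#0=c has no predecessor
#1=z depends on [0:c]
#2=z depends on [1:z]
#3=c depends on [2:z]
#4=c depends on [3:c]
#5=z depends on [4:c]
#6=y depends on [4:c]
#7=z depends on [5:z]
sources: [0:c]
N(rest) = Σ N(rest − s) over sources s of rest; N(one piece) = 1:
  size 1 → [6]=1  [7]=1
  size 2 → [5,7]=1  [6,7]=2
  size 3 → [5,6,7]=3
  size 4 → [4,5,6,7]=3
  size 5 → [3,4,5,6,7]=3
  size 6 → [2,3,4,5,6,7]=3
  first=0(c) contributes 3

3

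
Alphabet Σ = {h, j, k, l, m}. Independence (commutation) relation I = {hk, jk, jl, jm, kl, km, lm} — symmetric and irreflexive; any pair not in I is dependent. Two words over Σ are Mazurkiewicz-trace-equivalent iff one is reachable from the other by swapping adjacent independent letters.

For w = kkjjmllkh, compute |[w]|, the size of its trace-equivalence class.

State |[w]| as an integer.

2520

#0=k has no predecessor
#1=k depends on [0:k]
#2=j has no predecessor
#3=j depends on [2:j]
#4=m has no predecessor
#5=l has no predecessor
#6=l depends on [5:l]
#7=k depends on [1:k]
#8=h depends on [3:j, 4:m, 6:l]
sources: [0:k, 2:j, 4:m, 5:l]
N(rest) = Σ N(rest − s) over sources s of rest; N(one piece) = 1:
  size 1 → [7]=1  [8]=1
  size 2 → [1,7]=1  [3,8]=1  [4,8]=1  [6,8]=1  [7,8]=2
  size 3 → [0,1,7]=1  [1,7,8]=3  [2,3,8]=1  [3,4,8]=2  [3,6,8]=2  [3,7,8]=3  [4,6,8]=2  [4,7,8]=3  [5,6,8]=1  [6,7,8]=3
  size 4 → [0,1,7,8]=4  [1,3,7,8]=6  [1,4,7,8]=6  [1,6,7,8]=6  [2,3,4,8]=3  [2,3,6,8]=3  [2,3,7,8]=4  [3,4,6,8]=6  [3,4,7,8]=8  [3,5,6,8]=3  [3,6,7,8]=8  [4,5,6,8]=3  [4,6,7,8]=8  [5,6,7,8]=4
  size 5 → [0,1,3,7,8]=10  [0,1,4,7,8]=10  [0,1,6,7,8]=10  [1,2,3,7,8]=10  [1,3,4,7,8]=20  [1,3,6,7,8]=20  [1,4,6,7,8]=20  [1,5,6,7,8]=10  [2,3,4,6,8]=12  [2,3,4,7,8]=15  [2,3,5,6,8]=6  [2,3,6,7,8]=15  [3,4,5,6,8]=12  [3,4,6,7,8]=30  [3,5,6,7,8]=15  [4,5,6,7,8]=15
  size 6 → [0,1,2,3,7,8]=20  [0,1,3,4,7,8]=40  [0,1,3,6,7,8]=40  [0,1,4,6,7,8]=40  [0,1,5,6,7,8]=20  [1,2,3,4,7,8]=45  [1,2,3,6,7,8]=45  [1,3,4,6,7,8]=90  [1,3,5,6,7,8]=45  [1,4,5,6,7,8]=45  [2,3,4,5,6,8]=30  [2,3,4,6,7,8]=72  [2,3,5,6,7,8]=36  [3,4,5,6,7,8]=72
  size 7 → [0,1,2,3,4,7,8]=105  [0,1,2,3,6,7,8]=105  [0,1,3,4,6,7,8]=210  [0,1,3,5,6,7,8]=105  [0,1,4,5,6,7,8]=105  [1,2,3,4,6,7,8]=252  [1,2,3,5,6,7,8]=126  [1,3,4,5,6,7,8]=252  [2,3,4,5,6,7,8]=210
  first=0(k) contributes 840
  first=2(j) contributes 672
  first=4(m) contributes 336
  first=5(l) contributes 672
|[w]| = 2520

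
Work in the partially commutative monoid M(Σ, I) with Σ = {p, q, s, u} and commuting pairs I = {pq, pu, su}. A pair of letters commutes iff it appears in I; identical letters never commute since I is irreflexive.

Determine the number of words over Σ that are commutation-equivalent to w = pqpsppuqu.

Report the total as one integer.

66

#0=p has no predecessor
#1=q has no predecessor
#2=p depends on [0:p]
#3=s depends on [1:q, 2:p]
#4=p depends on [3:s]
#5=p depends on [4:p]
#6=u depends on [1:q]
#7=q depends on [3:s, 6:u]
#8=u depends on [7:q]
sources: [0:p, 1:q]
N(rest) = Σ N(rest − s) over sources s of rest; N(one piece) = 1:
  size 1 → [5]=1  [8]=1
  size 2 → [4,5]=1  [5,8]=2  [7,8]=1
  size 3 → [4,5,8]=3  [5,7,8]=3  [6,7,8]=1
  size 4 → [4,5,7,8]=6  [5,6,7,8]=4
  size 5 → [3,4,5,7,8]=6  [4,5,6,7,8]=10
  size 6 → [2,3,4,5,7,8]=6  [3,4,5,6,7,8]=16
  size 7 → [0,2,3,4,5,7,8]=6  [1,3,4,5,6,7,8]=16  [2,3,4,5,6,7,8]=22
  first=0(p) contributes 38
  first=1(q) contributes 28
|[w]| = 66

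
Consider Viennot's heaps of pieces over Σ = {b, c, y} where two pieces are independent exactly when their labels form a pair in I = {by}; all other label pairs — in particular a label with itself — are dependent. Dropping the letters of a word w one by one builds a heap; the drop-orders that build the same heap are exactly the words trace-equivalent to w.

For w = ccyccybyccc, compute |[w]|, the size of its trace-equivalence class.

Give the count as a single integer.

0(c) covers ∅
1(c) covers 0:c
2(y) covers 1:c
3(c) covers 2:y
4(c) covers 3:c
5(y) covers 4:c
6(b) covers 4:c
7(y) covers 5:y
8(c) covers 6:b, 7:y
9(c) covers 8:c
10(c) covers 9:c
floor of heap: 0:c
completions by unplaced set U, small U first (add the entries for U minus each lowest piece of U):
  |U|=1: {10}:1
  |U|=2: {9,10}:1
  |U|=3: {8,9,10}:1
  |U|=4: {6,8,9,10}:1  {7,8,9,10}:1
  |U|=5: {5,7,8,9,10}:1  {6,7,8,9,10}:2
  |U|=6: {5,6,7,8,9,10}:3
  |U|=7: {4,5,6,7,8,9,10}:3
  |U|=8: {3,4,5,6,7,8,9,10}:3
  |U|=9: {2,3,4,5,6,7,8,9,10}:3
  start at 0(c): 3

3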